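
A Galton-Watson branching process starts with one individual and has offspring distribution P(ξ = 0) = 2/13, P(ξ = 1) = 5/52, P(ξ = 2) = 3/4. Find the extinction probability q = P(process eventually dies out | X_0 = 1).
q = 8/39

The pgf is f(s) = 2/13 + 5/52·s + 3/4·s². The extinction probability q is the smallest fixed point of f in [0, 1]. Setting s = f(s):
  3/4·s² + (5/52 − 1)·s + 2/13 = 0
  3/4·s² − (2/13 + 3/4)·s + 2/13 = 0
which factors as (s − 1)·(3/4·s − 2/13) = 0, giving roots s = 1 and s = (2/13)/(3/4) = 8/39.
Mean offspring μ = 5/52 + 2·3/4 = 83/52 > 1 (supercritical), so q < 1. The extinction probability is the smaller root: q = (2/13)/(3/4) = 8/39.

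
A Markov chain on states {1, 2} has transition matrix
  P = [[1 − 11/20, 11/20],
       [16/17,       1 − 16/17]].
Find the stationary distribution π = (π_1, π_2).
π_1 = 320/507, π_2 = 187/507

Solve πP = π with π_1 + π_2 = 1. From πP = π: π_1 · (1 − 11/20) + π_2 · 16/17 = π_1 ⇒ π_2 · 16/17 = π_1 · 11/20 ⇒ π_2/π_1 = (11/20)/(16/17) = 187/320. Together with π_1 + π_2 = 1:
  π_1 = (16/17)/(11/20 + 16/17) = (16/17)/(507/340) = 320/507,
  π_2 = (11/20)/(11/20 + 16/17) = (11/20)/(507/340) = 187/507.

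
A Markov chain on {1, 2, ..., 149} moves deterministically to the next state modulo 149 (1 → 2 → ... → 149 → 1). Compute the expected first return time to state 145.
E[T_145 | X_0 = 145] = 149

The chain cycles deterministically, so starting at state 145 it returns in exactly 149 steps. Equivalently, the stationary distribution is uniform π_j = 1/149 for every state j, so by Kac's formula E[T_145] = 1/π_145 = 149.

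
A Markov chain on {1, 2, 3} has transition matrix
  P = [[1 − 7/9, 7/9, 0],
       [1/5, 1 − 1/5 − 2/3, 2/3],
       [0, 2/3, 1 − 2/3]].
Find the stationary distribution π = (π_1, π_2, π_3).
π = (9/79, 35/79, 35/79)

This is a birth-death chain on three states, which satisfies detailed balance: π_1 · P_{12} = π_2 · P_{21} and π_2 · P_{23} = π_3 · P_{32}.
From π_1 · 7/9 = π_2 · 1/5: π_2/π_1 = (7/9)/(1/5) = 35/9.
From π_2 · 2/3 = π_3 · 2/3: π_3/π_2 = (2/3)/(2/3) = 1.
Take π_1 proportional to 1; then unnormalized π = (1, 35/9, 35/9). Normalize by dividing by the sum 79/9:
  π = (9/79, 35/79, 35/79).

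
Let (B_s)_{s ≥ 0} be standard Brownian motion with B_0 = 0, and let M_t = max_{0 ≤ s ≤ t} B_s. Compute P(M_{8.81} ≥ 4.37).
P(M_{8.81} ≥ 4.37) = 2·P(B_{8.81} ≥ 4.37) = 2(1 − Φ(4.37/√8.81)) ≈ 0.1409

By the reflection principle for Brownian motion, P(M_t ≥ a) = 2 · P(B_t ≥ a) for a ≥ 0. Since B_t ~ N(0, t), P(B_t ≥ 4.37) = 1 − Φ(4.37/√t) = 1 − Φ(4.37/√8.81) = 1 − Φ(1.4723). So
  P(M_{8.81} ≥ 4.37) = 2(1 − Φ(1.4723)) ≈ 0.1409.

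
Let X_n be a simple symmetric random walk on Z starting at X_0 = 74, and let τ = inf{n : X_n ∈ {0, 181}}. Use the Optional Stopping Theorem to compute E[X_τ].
E[X_τ] = 74

X_n is a martingale and τ is a bounded-mean stopping time (indeed τ is finite a.s. with bounded expectation since the walk is in a bounded region). By the OST, E[X_τ] = E[X_0] = 74. Equivalently: E[X_τ] = 181 · P(hit 181 first) + 0 · P(hit 0 first) = 181 · (74/181) = 74.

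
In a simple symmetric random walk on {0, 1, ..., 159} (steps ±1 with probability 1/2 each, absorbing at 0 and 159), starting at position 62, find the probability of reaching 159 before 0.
P(hit 159 before 0) = 62/159

Let u_k = P(hit 159 before 0 | start at k). Then u_0 = 0, u_159 = 1, and u_k = u_{k-1}/2 + u_{k+1}/2 for 1 ≤ k ≤ 158. This harmonic recurrence is solved by u_k = k/159, giving u_62 = 62/159.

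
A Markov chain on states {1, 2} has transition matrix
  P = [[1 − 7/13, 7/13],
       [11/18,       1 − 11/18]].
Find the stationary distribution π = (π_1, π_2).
π_1 = 143/269, π_2 = 126/269

Solve πP = π with π_1 + π_2 = 1. From πP = π: π_1 · (1 − 7/13) + π_2 · 11/18 = π_1 ⇒ π_2 · 11/18 = π_1 · 7/13 ⇒ π_2/π_1 = (7/13)/(11/18) = 126/143. Together with π_1 + π_2 = 1:
  π_1 = (11/18)/(7/13 + 11/18) = (11/18)/(269/234) = 143/269,
  π_2 = (7/13)/(7/13 + 11/18) = (7/13)/(269/234) = 126/269.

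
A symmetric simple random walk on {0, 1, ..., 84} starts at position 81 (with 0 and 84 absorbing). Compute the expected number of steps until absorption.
E[τ | X_0 = 81] = 243

Let v_k = E[τ | X_0 = k]. Boundary: v_0 = v_84 = 0. Recurrence: v_k = 1 + (v_{k-1} + v_{k+1})/2 for 1 ≤ k ≤ 83. The particular solution to v_k − (v_{k-1} + v_{k+1})/2 = 1 is v_k = −k^2. Adding homogeneous solution A + B k and matching boundaries gives v_k = k (84 − k). Substituting k = 81: v_81 = 81 · 3 = 243.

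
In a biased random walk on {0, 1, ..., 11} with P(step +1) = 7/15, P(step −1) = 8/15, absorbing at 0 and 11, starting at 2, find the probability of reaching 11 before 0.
P(hit 11 before 0) = (1 − (8/7)^2) / (1 − (8/7)^11) = 605304105/6612607849

Let u_k denote P(reach 11 before 0 | start at k). Boundary: u_0 = 0, u_11 = 1. Recurrence: u_k = 7/15·u_{k+1} + 8/15·u_{k-1} for 1 ≤ k ≤ 10. Try u_k = A + B·r^k with r = q/p = (8/15)/(7/15) = 8/7. Substitution satisfies the recurrence; boundary conditions give:
  u_k = (1 − r^k) / (1 − r^N) = (1 − (8/7)^2) / (1 − (8/7)^11) = 605304105/6612607849.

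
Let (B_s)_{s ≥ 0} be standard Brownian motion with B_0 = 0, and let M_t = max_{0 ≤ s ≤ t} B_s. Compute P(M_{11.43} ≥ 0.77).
P(M_{11.43} ≥ 0.77) = 2·P(B_{11.43} ≥ 0.77) = 2(1 − Φ(0.77/√11.43)) ≈ 0.8198

By the reflection principle for Brownian motion, P(M_t ≥ a) = 2 · P(B_t ≥ a) for a ≥ 0. Since B_t ~ N(0, t), P(B_t ≥ 0.77) = 1 − Φ(0.77/√t) = 1 − Φ(0.77/√11.43) = 1 − Φ(0.2278). So
  P(M_{11.43} ≥ 0.77) = 2(1 − Φ(0.2278)) ≈ 0.8198.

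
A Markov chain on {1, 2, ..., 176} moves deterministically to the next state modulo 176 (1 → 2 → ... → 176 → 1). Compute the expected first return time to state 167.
E[T_167 | X_0 = 167] = 176

The chain cycles deterministically, so starting at state 167 it returns in exactly 176 steps. Equivalently, the stationary distribution is uniform π_j = 1/176 for every state j, so by Kac's formula E[T_167] = 1/π_167 = 176.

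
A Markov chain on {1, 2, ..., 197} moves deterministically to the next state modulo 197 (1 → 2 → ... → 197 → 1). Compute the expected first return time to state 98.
E[T_98 | X_0 = 98] = 197

The chain cycles deterministically, so starting at state 98 it returns in exactly 197 steps. Equivalently, the stationary distribution is uniform π_j = 1/197 for every state j, so by Kac's formula E[T_98] = 1/π_98 = 197.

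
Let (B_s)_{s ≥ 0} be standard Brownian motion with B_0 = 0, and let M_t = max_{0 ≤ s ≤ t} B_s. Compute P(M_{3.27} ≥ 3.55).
P(M_{3.27} ≥ 3.55) = 2·P(B_{3.27} ≥ 3.55) = 2(1 − Φ(3.55/√3.27)) ≈ 0.0496

By the reflection principle for Brownian motion, P(M_t ≥ a) = 2 · P(B_t ≥ a) for a ≥ 0. Since B_t ~ N(0, t), P(B_t ≥ 3.55) = 1 − Φ(3.55/√t) = 1 − Φ(3.55/√3.27) = 1 − Φ(1.9632). So
  P(M_{3.27} ≥ 3.55) = 2(1 − Φ(1.9632)) ≈ 0.0496.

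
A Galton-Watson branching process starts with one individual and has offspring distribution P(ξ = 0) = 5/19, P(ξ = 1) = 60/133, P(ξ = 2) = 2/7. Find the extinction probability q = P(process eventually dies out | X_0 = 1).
q = 35/38

The pgf is f(s) = 5/19 + 60/133·s + 2/7·s². The extinction probability q is the smallest fixed point of f in [0, 1]. Setting s = f(s):
  2/7·s² + (60/133 − 1)·s + 5/19 = 0
  2/7·s² − (5/19 + 2/7)·s + 5/19 = 0
which factors as (s − 1)·(2/7·s − 5/19) = 0, giving roots s = 1 and s = (5/19)/(2/7) = 35/38.
Mean offspring μ = 60/133 + 2·2/7 = 136/133 > 1 (supercritical), so q < 1. The extinction probability is the smaller root: q = (5/19)/(2/7) = 35/38.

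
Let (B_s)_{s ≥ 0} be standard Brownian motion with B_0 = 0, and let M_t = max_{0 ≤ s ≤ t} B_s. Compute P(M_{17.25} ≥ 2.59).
P(M_{17.25} ≥ 2.59) = 2·P(B_{17.25} ≥ 2.59) = 2(1 − Φ(2.59/√17.25)) ≈ 0.5329

By the reflection principle for Brownian motion, P(M_t ≥ a) = 2 · P(B_t ≥ a) for a ≥ 0. Since B_t ~ N(0, t), P(B_t ≥ 2.59) = 1 − Φ(2.59/√t) = 1 − Φ(2.59/√17.25) = 1 − Φ(0.6236). So
  P(M_{17.25} ≥ 2.59) = 2(1 − Φ(0.6236)) ≈ 0.5329.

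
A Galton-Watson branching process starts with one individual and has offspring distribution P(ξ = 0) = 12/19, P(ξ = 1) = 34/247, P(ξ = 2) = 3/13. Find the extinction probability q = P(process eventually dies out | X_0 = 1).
q = 1

Mean offspring μ = 0·12/19 + 1·34/247 + 2·3/13 = 148/247 ≤ 1. For μ ≤ 1 with offspring not concentrated at 1, the Galton-Watson process goes extinct almost surely, so q = 1.
(Algebraic check: The pgf is f(s) = 12/19 + 34/247·s + 3/13·s². The extinction probability q is the smallest fixed point of f in [0, 1]. Setting s = f(s):
  3/13·s² + (34/247 − 1)·s + 12/19 = 0
  3/13·s² − (12/19 + 3/13)·s + 12/19 = 0
which factors as (s − 1)·(3/13·s − 12/19) = 0, giving roots s = 1 and s = (12/19)/(3/13) = 52/19. Since 52/19 ≥ 1, the smallest root in [0, 1] is s = 1.)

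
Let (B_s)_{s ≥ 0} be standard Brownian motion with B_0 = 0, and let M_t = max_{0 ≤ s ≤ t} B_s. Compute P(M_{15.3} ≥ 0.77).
P(M_{15.3} ≥ 0.77) = 2·P(B_{15.3} ≥ 0.77) = 2(1 − Φ(0.77/√15.3)) ≈ 0.8439

By the reflection principle for Brownian motion, P(M_t ≥ a) = 2 · P(B_t ≥ a) for a ≥ 0. Since B_t ~ N(0, t), P(B_t ≥ 0.77) = 1 − Φ(0.77/√t) = 1 − Φ(0.77/√15.3) = 1 − Φ(0.1969). So
  P(M_{15.3} ≥ 0.77) = 2(1 − Φ(0.1969)) ≈ 0.8439.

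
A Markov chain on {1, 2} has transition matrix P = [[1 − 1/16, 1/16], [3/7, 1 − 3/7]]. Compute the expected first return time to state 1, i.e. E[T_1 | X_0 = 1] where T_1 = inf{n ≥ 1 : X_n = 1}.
E[T_1 | X_0 = 1] = 1/π_1 = 55/48

For an irreducible recurrent Markov chain with stationary distribution π, E[T_i | X_0 = i] = 1/π_i (Kac's formula). Here π_1 = (3/7)/(1/16 + 3/7) = (3/7)/(55/112) = 48/55, so E[T_1 | X_0 = 1] = 1/π_1 = (1/16 + 3/7)/(3/7) = (55/112)/(3/7) = 55/48.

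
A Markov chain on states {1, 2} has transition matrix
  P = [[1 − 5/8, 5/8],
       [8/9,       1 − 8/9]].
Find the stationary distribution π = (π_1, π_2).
π_1 = 64/109, π_2 = 45/109

Solve πP = π with π_1 + π_2 = 1. From πP = π: π_1 · (1 − 5/8) + π_2 · 8/9 = π_1 ⇒ π_2 · 8/9 = π_1 · 5/8 ⇒ π_2/π_1 = (5/8)/(8/9) = 45/64. Together with π_1 + π_2 = 1:
  π_1 = (8/9)/(5/8 + 8/9) = (8/9)/(109/72) = 64/109,
  π_2 = (5/8)/(5/8 + 8/9) = (5/8)/(109/72) = 45/109.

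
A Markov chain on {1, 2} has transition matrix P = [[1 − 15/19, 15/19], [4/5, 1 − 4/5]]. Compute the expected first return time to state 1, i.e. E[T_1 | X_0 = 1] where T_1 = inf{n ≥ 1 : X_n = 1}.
E[T_1 | X_0 = 1] = 1/π_1 = 151/76

For an irreducible recurrent Markov chain with stationary distribution π, E[T_i | X_0 = i] = 1/π_i (Kac's formula). Here π_1 = (4/5)/(15/19 + 4/5) = (4/5)/(151/95) = 76/151, so E[T_1 | X_0 = 1] = 1/π_1 = (15/19 + 4/5)/(4/5) = (151/95)/(4/5) = 151/76.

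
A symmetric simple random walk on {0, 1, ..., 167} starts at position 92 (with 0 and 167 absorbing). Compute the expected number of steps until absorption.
E[τ | X_0 = 92] = 6900

Let v_k = E[τ | X_0 = k]. Boundary: v_0 = v_167 = 0. Recurrence: v_k = 1 + (v_{k-1} + v_{k+1})/2 for 1 ≤ k ≤ 166. The particular solution to v_k − (v_{k-1} + v_{k+1})/2 = 1 is v_k = −k^2. Adding homogeneous solution A + B k and matching boundaries gives v_k = k (167 − k). Substituting k = 92: v_92 = 92 · 75 = 6900.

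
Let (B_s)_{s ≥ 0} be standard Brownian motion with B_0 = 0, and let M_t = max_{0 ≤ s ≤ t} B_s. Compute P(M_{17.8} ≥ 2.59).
P(M_{17.8} ≥ 2.59) = 2·P(B_{17.8} ≥ 2.59) = 2(1 − Φ(2.59/√17.8)) ≈ 0.5393

By the reflection principle for Brownian motion, P(M_t ≥ a) = 2 · P(B_t ≥ a) for a ≥ 0. Since B_t ~ N(0, t), P(B_t ≥ 2.59) = 1 − Φ(2.59/√t) = 1 − Φ(2.59/√17.8) = 1 − Φ(0.6139). So
  P(M_{17.8} ≥ 2.59) = 2(1 − Φ(0.6139)) ≈ 0.5393.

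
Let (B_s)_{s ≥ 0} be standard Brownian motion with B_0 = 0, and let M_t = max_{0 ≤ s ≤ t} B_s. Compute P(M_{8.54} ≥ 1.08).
P(M_{8.54} ≥ 1.08) = 2·P(B_{8.54} ≥ 1.08) = 2(1 − Φ(1.08/√8.54)) ≈ 0.7117

By the reflection principle for Brownian motion, P(M_t ≥ a) = 2 · P(B_t ≥ a) for a ≥ 0. Since B_t ~ N(0, t), P(B_t ≥ 1.08) = 1 − Φ(1.08/√t) = 1 − Φ(1.08/√8.54) = 1 − Φ(0.3696). So
  P(M_{8.54} ≥ 1.08) = 2(1 − Φ(0.3696)) ≈ 0.7117.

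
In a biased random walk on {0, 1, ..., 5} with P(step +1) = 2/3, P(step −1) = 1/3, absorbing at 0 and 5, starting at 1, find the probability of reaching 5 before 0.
P(hit 5 before 0) = (1 − (1/2)^1) / (1 − (1/2)^5) = 16/31

Let u_k denote P(reach 5 before 0 | start at k). Boundary: u_0 = 0, u_5 = 1. Recurrence: u_k = 2/3·u_{k+1} + 1/3·u_{k-1} for 1 ≤ k ≤ 4. Try u_k = A + B·r^k with r = q/p = (1/3)/(2/3) = 1/2. Substitution satisfies the recurrence; boundary conditions give:
  u_k = (1 − r^k) / (1 − r^N) = (1 − (1/2)^1) / (1 − (1/2)^5) = 16/31.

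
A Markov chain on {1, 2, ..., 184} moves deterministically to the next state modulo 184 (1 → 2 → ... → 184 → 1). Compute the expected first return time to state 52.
E[T_52 | X_0 = 52] = 184

The chain cycles deterministically, so starting at state 52 it returns in exactly 184 steps. Equivalently, the stationary distribution is uniform π_j = 1/184 for every state j, so by Kac's formula E[T_52] = 1/π_52 = 184.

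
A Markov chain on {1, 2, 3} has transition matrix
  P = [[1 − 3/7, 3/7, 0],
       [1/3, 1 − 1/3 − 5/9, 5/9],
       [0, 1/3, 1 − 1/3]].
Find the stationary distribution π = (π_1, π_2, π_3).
π = (7/31, 9/31, 15/31)

This is a birth-death chain on three states, which satisfies detailed balance: π_1 · P_{12} = π_2 · P_{21} and π_2 · P_{23} = π_3 · P_{32}.
From π_1 · 3/7 = π_2 · 1/3: π_2/π_1 = (3/7)/(1/3) = 9/7.
From π_2 · 5/9 = π_3 · 1/3: π_3/π_2 = (5/9)/(1/3) = 5/3.
Take π_1 proportional to 1; then unnormalized π = (1, 9/7, 15/7). Normalize by dividing by the sum 31/7:
  π = (7/31, 9/31, 15/31).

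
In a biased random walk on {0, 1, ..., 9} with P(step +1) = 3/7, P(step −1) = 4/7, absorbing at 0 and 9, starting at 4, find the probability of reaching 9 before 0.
P(hit 9 before 0) = (1 − (4/3)^4) / (1 − (4/3)^9) = 42525/242461

Let u_k denote P(reach 9 before 0 | start at k). Boundary: u_0 = 0, u_9 = 1. Recurrence: u_k = 3/7·u_{k+1} + 4/7·u_{k-1} for 1 ≤ k ≤ 8. Try u_k = A + B·r^k with r = q/p = (4/7)/(3/7) = 4/3. Substitution satisfies the recurrence; boundary conditions give:
  u_k = (1 − r^k) / (1 − r^N) = (1 − (4/3)^4) / (1 − (4/3)^9) = 42525/242461.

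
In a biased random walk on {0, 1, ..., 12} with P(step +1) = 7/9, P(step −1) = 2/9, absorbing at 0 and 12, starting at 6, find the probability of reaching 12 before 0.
P(hit 12 before 0) = (1 − (2/7)^6) / (1 − (2/7)^12) = 117649/117713

Let u_k denote P(reach 12 before 0 | start at k). Boundary: u_0 = 0, u_12 = 1. Recurrence: u_k = 7/9·u_{k+1} + 2/9·u_{k-1} for 1 ≤ k ≤ 11. Try u_k = A + B·r^k with r = q/p = (2/9)/(7/9) = 2/7. Substitution satisfies the recurrence; boundary conditions give:
  u_k = (1 − r^k) / (1 − r^N) = (1 − (2/7)^6) / (1 − (2/7)^12) = 117649/117713.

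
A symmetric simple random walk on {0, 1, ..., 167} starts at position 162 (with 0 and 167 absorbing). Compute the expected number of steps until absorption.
E[τ | X_0 = 162] = 810

Let v_k = E[τ | X_0 = k]. Boundary: v_0 = v_167 = 0. Recurrence: v_k = 1 + (v_{k-1} + v_{k+1})/2 for 1 ≤ k ≤ 166. The particular solution to v_k − (v_{k-1} + v_{k+1})/2 = 1 is v_k = −k^2. Adding homogeneous solution A + B k and matching boundaries gives v_k = k (167 − k). Substituting k = 162: v_162 = 162 · 5 = 810.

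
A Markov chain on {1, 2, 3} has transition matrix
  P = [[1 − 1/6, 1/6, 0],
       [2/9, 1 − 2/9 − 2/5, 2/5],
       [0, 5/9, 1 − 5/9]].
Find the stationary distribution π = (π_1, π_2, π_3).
π = (100/229, 75/229, 54/229)

This is a birth-death chain on three states, which satisfies detailed balance: π_1 · P_{12} = π_2 · P_{21} and π_2 · P_{23} = π_3 · P_{32}.
From π_1 · 1/6 = π_2 · 2/9: π_2/π_1 = (1/6)/(2/9) = 3/4.
From π_2 · 2/5 = π_3 · 5/9: π_3/π_2 = (2/5)/(5/9) = 18/25.
Take π_1 proportional to 1; then unnormalized π = (1, 3/4, 27/50). Normalize by dividing by the sum 229/100:
  π = (100/229, 75/229, 54/229).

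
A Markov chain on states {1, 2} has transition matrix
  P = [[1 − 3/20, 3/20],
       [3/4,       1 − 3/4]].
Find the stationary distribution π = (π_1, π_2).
π_1 = 5/6, π_2 = 1/6

Solve πP = π with π_1 + π_2 = 1. From πP = π: π_1 · (1 − 3/20) + π_2 · 3/4 = π_1 ⇒ π_2 · 3/4 = π_1 · 3/20 ⇒ π_2/π_1 = (3/20)/(3/4) = 1/5. Together with π_1 + π_2 = 1:
  π_1 = (3/4)/(3/20 + 3/4) = (3/4)/(9/10) = 5/6,
  π_2 = (3/20)/(3/20 + 3/4) = (3/20)/(9/10) = 1/6.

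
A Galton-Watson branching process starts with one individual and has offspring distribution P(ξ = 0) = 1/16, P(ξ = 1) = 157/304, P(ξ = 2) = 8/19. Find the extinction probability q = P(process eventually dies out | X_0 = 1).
q = 19/128

The pgf is f(s) = 1/16 + 157/304·s + 8/19·s². The extinction probability q is the smallest fixed point of f in [0, 1]. Setting s = f(s):
  8/19·s² + (157/304 − 1)·s + 1/16 = 0
  8/19·s² − (1/16 + 8/19)·s + 1/16 = 0
which factors as (s − 1)·(8/19·s − 1/16) = 0, giving roots s = 1 and s = (1/16)/(8/19) = 19/128.
Mean offspring μ = 157/304 + 2·8/19 = 413/304 > 1 (supercritical), so q < 1. The extinction probability is the smaller root: q = (1/16)/(8/19) = 19/128.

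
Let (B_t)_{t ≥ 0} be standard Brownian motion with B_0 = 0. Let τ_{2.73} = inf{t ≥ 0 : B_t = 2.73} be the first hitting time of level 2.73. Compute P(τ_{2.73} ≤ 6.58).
P(τ_{2.73} ≤ 6.58) = 2(1 − Φ(2.73/√6.58)) = 2(1 − Φ(1.0643)) ≈ 0.2872

By the reflection principle for standard BM, P(τ_b ≤ t) = 2 · P(B_t ≥ b). Since B_t ~ N(0, t), P(B_t ≥ 2.73) = 1 − Φ(2.73/√t) = 1 − Φ(2.73/√6.58) = 1 − Φ(1.0643) ≈ 0.14360. Doubling: P(τ_{2.73} ≤ 6.58) ≈ 2 · 0.14360 = 0.28720 ≈ 0.2872.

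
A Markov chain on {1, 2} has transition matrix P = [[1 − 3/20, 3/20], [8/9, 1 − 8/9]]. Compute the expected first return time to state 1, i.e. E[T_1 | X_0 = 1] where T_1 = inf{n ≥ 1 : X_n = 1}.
E[T_1 | X_0 = 1] = 1/π_1 = 187/160

For an irreducible recurrent Markov chain with stationary distribution π, E[T_i | X_0 = i] = 1/π_i (Kac's formula). Here π_1 = (8/9)/(3/20 + 8/9) = (8/9)/(187/180) = 160/187, so E[T_1 | X_0 = 1] = 1/π_1 = (3/20 + 8/9)/(8/9) = (187/180)/(8/9) = 187/160.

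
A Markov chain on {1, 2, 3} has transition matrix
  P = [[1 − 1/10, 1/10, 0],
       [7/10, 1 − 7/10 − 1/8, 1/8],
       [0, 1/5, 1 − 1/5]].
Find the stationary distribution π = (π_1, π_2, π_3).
π = (56/69, 8/69, 5/69)

This is a birth-death chain on three states, which satisfies detailed balance: π_1 · P_{12} = π_2 · P_{21} and π_2 · P_{23} = π_3 · P_{32}.
From π_1 · 1/10 = π_2 · 7/10: π_2/π_1 = (1/10)/(7/10) = 1/7.
From π_2 · 1/8 = π_3 · 1/5: π_3/π_2 = (1/8)/(1/5) = 5/8.
Take π_1 proportional to 1; then unnormalized π = (1, 1/7, 5/56). Normalize by dividing by the sum 69/56:
  π = (56/69, 8/69, 5/69).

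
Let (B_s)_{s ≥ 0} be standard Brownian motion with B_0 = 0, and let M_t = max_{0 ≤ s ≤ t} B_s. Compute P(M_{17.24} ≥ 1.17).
P(M_{17.24} ≥ 1.17) = 2·P(B_{17.24} ≥ 1.17) = 2(1 − Φ(1.17/√17.24)) ≈ 0.7781

By the reflection principle for Brownian motion, P(M_t ≥ a) = 2 · P(B_t ≥ a) for a ≥ 0. Since B_t ~ N(0, t), P(B_t ≥ 1.17) = 1 − Φ(1.17/√t) = 1 − Φ(1.17/√17.24) = 1 − Φ(0.2818). So
  P(M_{17.24} ≥ 1.17) = 2(1 − Φ(0.2818)) ≈ 0.7781.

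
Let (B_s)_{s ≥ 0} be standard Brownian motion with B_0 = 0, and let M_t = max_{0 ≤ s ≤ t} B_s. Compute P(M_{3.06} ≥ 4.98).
P(M_{3.06} ≥ 4.98) = 2·P(B_{3.06} ≥ 4.98) = 2(1 − Φ(4.98/√3.06)) ≈ 0.0044

By the reflection principle for Brownian motion, P(M_t ≥ a) = 2 · P(B_t ≥ a) for a ≥ 0. Since B_t ~ N(0, t), P(B_t ≥ 4.98) = 1 − Φ(4.98/√t) = 1 − Φ(4.98/√3.06) = 1 − Φ(2.8469). So
  P(M_{3.06} ≥ 4.98) = 2(1 − Φ(2.8469)) ≈ 0.0044.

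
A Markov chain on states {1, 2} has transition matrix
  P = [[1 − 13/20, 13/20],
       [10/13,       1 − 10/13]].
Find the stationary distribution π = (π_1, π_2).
π_1 = 200/369, π_2 = 169/369

Solve πP = π with π_1 + π_2 = 1. From πP = π: π_1 · (1 − 13/20) + π_2 · 10/13 = π_1 ⇒ π_2 · 10/13 = π_1 · 13/20 ⇒ π_2/π_1 = (13/20)/(10/13) = 169/200. Together with π_1 + π_2 = 1:
  π_1 = (10/13)/(13/20 + 10/13) = (10/13)/(369/260) = 200/369,
  π_2 = (13/20)/(13/20 + 10/13) = (13/20)/(369/260) = 169/369.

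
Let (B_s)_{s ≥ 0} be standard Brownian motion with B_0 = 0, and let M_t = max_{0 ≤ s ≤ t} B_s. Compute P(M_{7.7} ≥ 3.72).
P(M_{7.7} ≥ 3.72) = 2·P(B_{7.7} ≥ 3.72) = 2(1 − Φ(3.72/√7.7)) ≈ 0.1801

By the reflection principle for Brownian motion, P(M_t ≥ a) = 2 · P(B_t ≥ a) for a ≥ 0. Since B_t ~ N(0, t), P(B_t ≥ 3.72) = 1 − Φ(3.72/√t) = 1 − Φ(3.72/√7.7) = 1 − Φ(1.3406). So
  P(M_{7.7} ≥ 3.72) = 2(1 − Φ(1.3406)) ≈ 0.1801.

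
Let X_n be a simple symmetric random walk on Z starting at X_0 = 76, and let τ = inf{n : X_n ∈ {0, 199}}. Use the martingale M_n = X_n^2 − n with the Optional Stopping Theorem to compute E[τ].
E[τ] = 9348

M_n = X_n^2 − n is a martingale (since E[X_{n+1}^2 | F_n] = X_n^2 + 1). By OST (τ has finite mean in a bounded region), E[M_τ] = E[M_0] = X_0^2 − 0 = 76^2 = 5776. Also E[M_τ] = E[X_τ^2] − E[τ]. The walk exits at 0 or 199, with P(hit 199 first) = 76/199, so E[X_τ^2] = 199^2 · 76/199 + 0 = 15124. Thus E[τ] = E[X_τ^2] − E[M_τ] = 15124 − 5776 = 9348 = 76(199 − 76) = 9348.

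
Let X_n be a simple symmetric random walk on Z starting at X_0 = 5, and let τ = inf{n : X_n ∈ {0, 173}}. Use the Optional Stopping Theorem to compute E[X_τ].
E[X_τ] = 5

X_n is a martingale and τ is a bounded-mean stopping time (indeed τ is finite a.s. with bounded expectation since the walk is in a bounded region). By the OST, E[X_τ] = E[X_0] = 5. Equivalently: E[X_τ] = 173 · P(hit 173 first) + 0 · P(hit 0 first) = 173 · (5/173) = 5.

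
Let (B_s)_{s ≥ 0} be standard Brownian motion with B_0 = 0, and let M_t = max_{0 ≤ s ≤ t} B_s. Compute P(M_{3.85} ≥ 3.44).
P(M_{3.85} ≥ 3.44) = 2·P(B_{3.85} ≥ 3.44) = 2(1 − Φ(3.44/√3.85)) ≈ 0.0796

By the reflection principle for Brownian motion, P(M_t ≥ a) = 2 · P(B_t ≥ a) for a ≥ 0. Since B_t ~ N(0, t), P(B_t ≥ 3.44) = 1 − Φ(3.44/√t) = 1 − Φ(3.44/√3.85) = 1 − Φ(1.7532). So
  P(M_{3.85} ≥ 3.44) = 2(1 − Φ(1.7532)) ≈ 0.0796.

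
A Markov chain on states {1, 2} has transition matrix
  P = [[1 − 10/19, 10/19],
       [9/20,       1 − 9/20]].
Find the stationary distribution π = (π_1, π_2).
π_1 = 171/371, π_2 = 200/371

Solve πP = π with π_1 + π_2 = 1. From πP = π: π_1 · (1 − 10/19) + π_2 · 9/20 = π_1 ⇒ π_2 · 9/20 = π_1 · 10/19 ⇒ π_2/π_1 = (10/19)/(9/20) = 200/171. Together with π_1 + π_2 = 1:
  π_1 = (9/20)/(10/19 + 9/20) = (9/20)/(371/380) = 171/371,
  π_2 = (10/19)/(10/19 + 9/20) = (10/19)/(371/380) = 200/371.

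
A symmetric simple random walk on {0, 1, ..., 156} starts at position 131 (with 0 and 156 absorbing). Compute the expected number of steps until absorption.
E[τ | X_0 = 131] = 3275

Let v_k = E[τ | X_0 = k]. Boundary: v_0 = v_156 = 0. Recurrence: v_k = 1 + (v_{k-1} + v_{k+1})/2 for 1 ≤ k ≤ 155. The particular solution to v_k − (v_{k-1} + v_{k+1})/2 = 1 is v_k = −k^2. Adding homogeneous solution A + B k and matching boundaries gives v_k = k (156 − k). Substituting k = 131: v_131 = 131 · 25 = 3275.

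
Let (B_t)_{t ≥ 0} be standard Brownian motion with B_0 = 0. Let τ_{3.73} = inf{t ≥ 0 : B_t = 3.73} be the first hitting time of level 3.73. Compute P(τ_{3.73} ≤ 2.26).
P(τ_{3.73} ≤ 2.26) = 2(1 − Φ(3.73/√2.26)) = 2(1 − Φ(2.4812)) ≈ 0.0131

By the reflection principle for standard BM, P(τ_b ≤ t) = 2 · P(B_t ≥ b). Since B_t ~ N(0, t), P(B_t ≥ 3.73) = 1 − Φ(3.73/√t) = 1 − Φ(3.73/√2.26) = 1 − Φ(2.4812) ≈ 0.00655. Doubling: P(τ_{3.73} ≤ 2.26) ≈ 2 · 0.00655 = 0.01310 ≈ 0.0131.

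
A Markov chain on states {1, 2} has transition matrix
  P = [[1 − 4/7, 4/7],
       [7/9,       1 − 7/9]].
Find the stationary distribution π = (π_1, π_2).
π_1 = 49/85, π_2 = 36/85

Solve πP = π with π_1 + π_2 = 1. From πP = π: π_1 · (1 − 4/7) + π_2 · 7/9 = π_1 ⇒ π_2 · 7/9 = π_1 · 4/7 ⇒ π_2/π_1 = (4/7)/(7/9) = 36/49. Together with π_1 + π_2 = 1:
  π_1 = (7/9)/(4/7 + 7/9) = (7/9)/(85/63) = 49/85,
  π_2 = (4/7)/(4/7 + 7/9) = (4/7)/(85/63) = 36/85.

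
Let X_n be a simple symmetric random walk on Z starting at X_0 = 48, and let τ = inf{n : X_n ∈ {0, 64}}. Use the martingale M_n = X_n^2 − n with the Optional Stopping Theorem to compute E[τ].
E[τ] = 768

M_n = X_n^2 − n is a martingale (since E[X_{n+1}^2 | F_n] = X_n^2 + 1). By OST (τ has finite mean in a bounded region), E[M_τ] = E[M_0] = X_0^2 − 0 = 48^2 = 2304. Also E[M_τ] = E[X_τ^2] − E[τ]. The walk exits at 0 or 64, with P(hit 64 first) = 48/64, so E[X_τ^2] = 64^2 · 48/64 + 0 = 3072. Thus E[τ] = E[X_τ^2] − E[M_τ] = 3072 − 2304 = 768 = 48(64 − 48) = 768.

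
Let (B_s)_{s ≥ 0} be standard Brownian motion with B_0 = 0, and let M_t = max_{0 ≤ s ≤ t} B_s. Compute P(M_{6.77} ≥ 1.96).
P(M_{6.77} ≥ 1.96) = 2·P(B_{6.77} ≥ 1.96) = 2(1 − Φ(1.96/√6.77)) ≈ 0.4513

By the reflection principle for Brownian motion, P(M_t ≥ a) = 2 · P(B_t ≥ a) for a ≥ 0. Since B_t ~ N(0, t), P(B_t ≥ 1.96) = 1 − Φ(1.96/√t) = 1 − Φ(1.96/√6.77) = 1 − Φ(0.7533). So
  P(M_{6.77} ≥ 1.96) = 2(1 − Φ(0.7533)) ≈ 0.4513.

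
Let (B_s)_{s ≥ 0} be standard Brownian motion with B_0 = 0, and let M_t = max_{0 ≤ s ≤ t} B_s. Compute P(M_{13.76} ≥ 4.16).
P(M_{13.76} ≥ 4.16) = 2·P(B_{13.76} ≥ 4.16) = 2(1 − Φ(4.16/√13.76)) ≈ 0.2621

By the reflection principle for Brownian motion, P(M_t ≥ a) = 2 · P(B_t ≥ a) for a ≥ 0. Since B_t ~ N(0, t), P(B_t ≥ 4.16) = 1 − Φ(4.16/√t) = 1 − Φ(4.16/√13.76) = 1 − Φ(1.1215). So
  P(M_{13.76} ≥ 4.16) = 2(1 − Φ(1.1215)) ≈ 0.2621.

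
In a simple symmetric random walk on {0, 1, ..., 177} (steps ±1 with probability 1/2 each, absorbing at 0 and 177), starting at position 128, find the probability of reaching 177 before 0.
P(hit 177 before 0) = 128/177

Let u_k = P(hit 177 before 0 | start at k). Then u_0 = 0, u_177 = 1, and u_k = u_{k-1}/2 + u_{k+1}/2 for 1 ≤ k ≤ 176. This harmonic recurrence is solved by u_k = k/177, giving u_128 = 128/177.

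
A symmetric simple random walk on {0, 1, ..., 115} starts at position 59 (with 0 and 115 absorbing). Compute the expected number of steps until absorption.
E[τ | X_0 = 59] = 3304

Let v_k = E[τ | X_0 = k]. Boundary: v_0 = v_115 = 0. Recurrence: v_k = 1 + (v_{k-1} + v_{k+1})/2 for 1 ≤ k ≤ 114. The particular solution to v_k − (v_{k-1} + v_{k+1})/2 = 1 is v_k = −k^2. Adding homogeneous solution A + B k and matching boundaries gives v_k = k (115 − k). Substituting k = 59: v_59 = 59 · 56 = 3304.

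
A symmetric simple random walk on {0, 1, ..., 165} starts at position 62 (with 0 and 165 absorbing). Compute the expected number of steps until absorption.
E[τ | X_0 = 62] = 6386

Let v_k = E[τ | X_0 = k]. Boundary: v_0 = v_165 = 0. Recurrence: v_k = 1 + (v_{k-1} + v_{k+1})/2 for 1 ≤ k ≤ 164. The particular solution to v_k − (v_{k-1} + v_{k+1})/2 = 1 is v_k = −k^2. Adding homogeneous solution A + B k and matching boundaries gives v_k = k (165 − k). Substituting k = 62: v_62 = 62 · 103 = 6386.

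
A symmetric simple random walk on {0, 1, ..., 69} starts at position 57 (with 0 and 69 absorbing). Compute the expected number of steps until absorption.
E[τ | X_0 = 57] = 684

Let v_k = E[τ | X_0 = k]. Boundary: v_0 = v_69 = 0. Recurrence: v_k = 1 + (v_{k-1} + v_{k+1})/2 for 1 ≤ k ≤ 68. The particular solution to v_k − (v_{k-1} + v_{k+1})/2 = 1 is v_k = −k^2. Adding homogeneous solution A + B k and matching boundaries gives v_k = k (69 − k). Substituting k = 57: v_57 = 57 · 12 = 684.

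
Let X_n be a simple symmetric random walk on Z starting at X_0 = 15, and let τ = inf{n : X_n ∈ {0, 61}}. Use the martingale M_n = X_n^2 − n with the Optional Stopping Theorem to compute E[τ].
E[τ] = 690

M_n = X_n^2 − n is a martingale (since E[X_{n+1}^2 | F_n] = X_n^2 + 1). By OST (τ has finite mean in a bounded region), E[M_τ] = E[M_0] = X_0^2 − 0 = 15^2 = 225. Also E[M_τ] = E[X_τ^2] − E[τ]. The walk exits at 0 or 61, with P(hit 61 first) = 15/61, so E[X_τ^2] = 61^2 · 15/61 + 0 = 915. Thus E[τ] = E[X_τ^2] − E[M_τ] = 915 − 225 = 690 = 15(61 − 15) = 690.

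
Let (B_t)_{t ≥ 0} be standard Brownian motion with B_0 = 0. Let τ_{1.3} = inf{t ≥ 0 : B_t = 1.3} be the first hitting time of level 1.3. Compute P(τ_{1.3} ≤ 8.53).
P(τ_{1.3} ≤ 8.53) = 2(1 − Φ(1.3/√8.53)) = 2(1 − Φ(0.4451)) ≈ 0.6562

By the reflection principle for standard BM, P(τ_b ≤ t) = 2 · P(B_t ≥ b). Since B_t ~ N(0, t), P(B_t ≥ 1.3) = 1 − Φ(1.3/√t) = 1 − Φ(1.3/√8.53) = 1 − Φ(0.4451) ≈ 0.32812. Doubling: P(τ_{1.3} ≤ 8.53) ≈ 2 · 0.32812 = 0.65624 ≈ 0.6562.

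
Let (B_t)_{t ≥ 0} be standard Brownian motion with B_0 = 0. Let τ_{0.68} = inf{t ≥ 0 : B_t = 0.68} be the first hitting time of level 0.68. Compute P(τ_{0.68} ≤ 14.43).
P(τ_{0.68} ≤ 14.43) = 2(1 − Φ(0.68/√14.43)) = 2(1 − Φ(0.1790)) ≈ 0.8579

By the reflection principle for standard BM, P(τ_b ≤ t) = 2 · P(B_t ≥ b). Since B_t ~ N(0, t), P(B_t ≥ 0.68) = 1 − Φ(0.68/√t) = 1 − Φ(0.68/√14.43) = 1 − Φ(0.1790) ≈ 0.42897. Doubling: P(τ_{0.68} ≤ 14.43) ≈ 2 · 0.42897 = 0.85794 ≈ 0.8579.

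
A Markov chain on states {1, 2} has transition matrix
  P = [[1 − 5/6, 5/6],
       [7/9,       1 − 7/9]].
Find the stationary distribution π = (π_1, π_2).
π_1 = 14/29, π_2 = 15/29

Solve πP = π with π_1 + π_2 = 1. From πP = π: π_1 · (1 − 5/6) + π_2 · 7/9 = π_1 ⇒ π_2 · 7/9 = π_1 · 5/6 ⇒ π_2/π_1 = (5/6)/(7/9) = 15/14. Together with π_1 + π_2 = 1:
  π_1 = (7/9)/(5/6 + 7/9) = (7/9)/(29/18) = 14/29,
  π_2 = (5/6)/(5/6 + 7/9) = (5/6)/(29/18) = 15/29.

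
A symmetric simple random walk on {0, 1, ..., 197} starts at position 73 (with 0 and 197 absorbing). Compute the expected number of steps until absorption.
E[τ | X_0 = 73] = 9052

Let v_k = E[τ | X_0 = k]. Boundary: v_0 = v_197 = 0. Recurrence: v_k = 1 + (v_{k-1} + v_{k+1})/2 for 1 ≤ k ≤ 196. The particular solution to v_k − (v_{k-1} + v_{k+1})/2 = 1 is v_k = −k^2. Adding homogeneous solution A + B k and matching boundaries gives v_k = k (197 − k). Substituting k = 73: v_73 = 73 · 124 = 9052.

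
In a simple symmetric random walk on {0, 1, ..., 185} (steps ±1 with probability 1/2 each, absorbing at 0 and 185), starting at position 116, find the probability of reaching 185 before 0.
P(hit 185 before 0) = 116/185

Let u_k = P(hit 185 before 0 | start at k). Then u_0 = 0, u_185 = 1, and u_k = u_{k-1}/2 + u_{k+1}/2 for 1 ≤ k ≤ 184. This harmonic recurrence is solved by u_k = k/185, giving u_116 = 116/185.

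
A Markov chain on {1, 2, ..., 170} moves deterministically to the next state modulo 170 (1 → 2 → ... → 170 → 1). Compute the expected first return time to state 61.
E[T_61 | X_0 = 61] = 170

The chain cycles deterministically, so starting at state 61 it returns in exactly 170 steps. Equivalently, the stationary distribution is uniform π_j = 1/170 for every state j, so by Kac's formula E[T_61] = 1/π_61 = 170.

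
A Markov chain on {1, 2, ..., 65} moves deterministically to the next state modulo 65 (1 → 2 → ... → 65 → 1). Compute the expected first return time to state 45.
E[T_45 | X_0 = 45] = 65

The chain cycles deterministically, so starting at state 45 it returns in exactly 65 steps. Equivalently, the stationary distribution is uniform π_j = 1/65 for every state j, so by Kac's formula E[T_45] = 1/π_45 = 65.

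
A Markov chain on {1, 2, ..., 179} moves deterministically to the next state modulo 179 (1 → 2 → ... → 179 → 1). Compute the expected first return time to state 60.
E[T_60 | X_0 = 60] = 179

The chain cycles deterministically, so starting at state 60 it returns in exactly 179 steps. Equivalently, the stationary distribution is uniform π_j = 1/179 for every state j, so by Kac's formula E[T_60] = 1/π_60 = 179.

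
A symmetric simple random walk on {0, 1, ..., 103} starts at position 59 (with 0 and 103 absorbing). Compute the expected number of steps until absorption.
E[τ | X_0 = 59] = 2596

Let v_k = E[τ | X_0 = k]. Boundary: v_0 = v_103 = 0. Recurrence: v_k = 1 + (v_{k-1} + v_{k+1})/2 for 1 ≤ k ≤ 102. The particular solution to v_k − (v_{k-1} + v_{k+1})/2 = 1 is v_k = −k^2. Adding homogeneous solution A + B k and matching boundaries gives v_k = k (103 − k). Substituting k = 59: v_59 = 59 · 44 = 2596.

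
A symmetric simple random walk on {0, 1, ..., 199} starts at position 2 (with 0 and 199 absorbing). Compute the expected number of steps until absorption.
E[τ | X_0 = 2] = 394

Let v_k = E[τ | X_0 = k]. Boundary: v_0 = v_199 = 0. Recurrence: v_k = 1 + (v_{k-1} + v_{k+1})/2 for 1 ≤ k ≤ 198. The particular solution to v_k − (v_{k-1} + v_{k+1})/2 = 1 is v_k = −k^2. Adding homogeneous solution A + B k and matching boundaries gives v_k = k (199 − k). Substituting k = 2: v_2 = 2 · 197 = 394.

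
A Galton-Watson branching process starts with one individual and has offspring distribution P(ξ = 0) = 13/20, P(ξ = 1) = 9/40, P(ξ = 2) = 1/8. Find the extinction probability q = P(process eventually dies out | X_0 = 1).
q = 1

Mean offspring μ = 0·13/20 + 1·9/40 + 2·1/8 = 19/40 ≤ 1. For μ ≤ 1 with offspring not concentrated at 1, the Galton-Watson process goes extinct almost surely, so q = 1.
(Algebraic check: The pgf is f(s) = 13/20 + 9/40·s + 1/8·s². The extinction probability q is the smallest fixed point of f in [0, 1]. Setting s = f(s):
  1/8·s² + (9/40 − 1)·s + 13/20 = 0
  1/8·s² − (13/20 + 1/8)·s + 13/20 = 0
which factors as (s − 1)·(1/8·s − 13/20) = 0, giving roots s = 1 and s = (13/20)/(1/8) = 26/5. Since 26/5 ≥ 1, the smallest root in [0, 1] is s = 1.)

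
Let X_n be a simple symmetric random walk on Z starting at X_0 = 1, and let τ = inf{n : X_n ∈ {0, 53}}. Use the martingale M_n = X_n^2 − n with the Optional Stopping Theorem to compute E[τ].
E[τ] = 52

M_n = X_n^2 − n is a martingale (since E[X_{n+1}^2 | F_n] = X_n^2 + 1). By OST (τ has finite mean in a bounded region), E[M_τ] = E[M_0] = X_0^2 − 0 = 1^2 = 1. Also E[M_τ] = E[X_τ^2] − E[τ]. The walk exits at 0 or 53, with P(hit 53 first) = 1/53, so E[X_τ^2] = 53^2 · 1/53 + 0 = 53. Thus E[τ] = E[X_τ^2] − E[M_τ] = 53 − 1 = 52 = 1(53 − 1) = 52.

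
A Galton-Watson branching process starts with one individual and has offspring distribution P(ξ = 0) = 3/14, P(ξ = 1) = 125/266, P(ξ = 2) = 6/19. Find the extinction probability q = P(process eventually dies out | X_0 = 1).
q = 19/28

The pgf is f(s) = 3/14 + 125/266·s + 6/19·s². The extinction probability q is the smallest fixed point of f in [0, 1]. Setting s = f(s):
  6/19·s² + (125/266 − 1)·s + 3/14 = 0
  6/19·s² − (3/14 + 6/19)·s + 3/14 = 0
which factors as (s − 1)·(6/19·s − 3/14) = 0, giving roots s = 1 and s = (3/14)/(6/19) = 19/28.
Mean offspring μ = 125/266 + 2·6/19 = 293/266 > 1 (supercritical), so q < 1. The extinction probability is the smaller root: q = (3/14)/(6/19) = 19/28.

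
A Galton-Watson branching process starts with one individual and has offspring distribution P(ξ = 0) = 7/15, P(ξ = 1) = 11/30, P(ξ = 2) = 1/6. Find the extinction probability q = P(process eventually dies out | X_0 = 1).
q = 1

Mean offspring μ = 0·7/15 + 1·11/30 + 2·1/6 = 7/10 ≤ 1. For μ ≤ 1 with offspring not concentrated at 1, the Galton-Watson process goes extinct almost surely, so q = 1.
(Algebraic check: The pgf is f(s) = 7/15 + 11/30·s + 1/6·s². The extinction probability q is the smallest fixed point of f in [0, 1]. Setting s = f(s):
  1/6·s² + (11/30 − 1)·s + 7/15 = 0
  1/6·s² − (7/15 + 1/6)·s + 7/15 = 0
which factors as (s − 1)·(1/6·s − 7/15) = 0, giving roots s = 1 and s = (7/15)/(1/6) = 14/5. Since 14/5 ≥ 1, the smallest root in [0, 1] is s = 1.)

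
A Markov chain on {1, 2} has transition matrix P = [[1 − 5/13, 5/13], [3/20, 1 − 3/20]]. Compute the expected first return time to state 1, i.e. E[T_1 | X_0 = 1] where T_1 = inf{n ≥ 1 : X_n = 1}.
E[T_1 | X_0 = 1] = 1/π_1 = 139/39

For an irreducible recurrent Markov chain with stationary distribution π, E[T_i | X_0 = i] = 1/π_i (Kac's formula). Here π_1 = (3/20)/(5/13 + 3/20) = (3/20)/(139/260) = 39/139, so E[T_1 | X_0 = 1] = 1/π_1 = (5/13 + 3/20)/(3/20) = (139/260)/(3/20) = 139/39.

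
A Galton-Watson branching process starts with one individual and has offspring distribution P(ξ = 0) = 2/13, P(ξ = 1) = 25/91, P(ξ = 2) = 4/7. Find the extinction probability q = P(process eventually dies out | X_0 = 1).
q = 7/26

The pgf is f(s) = 2/13 + 25/91·s + 4/7·s². The extinction probability q is the smallest fixed point of f in [0, 1]. Setting s = f(s):
  4/7·s² + (25/91 − 1)·s + 2/13 = 0
  4/7·s² − (2/13 + 4/7)·s + 2/13 = 0
which factors as (s − 1)·(4/7·s − 2/13) = 0, giving roots s = 1 and s = (2/13)/(4/7) = 7/26.
Mean offspring μ = 25/91 + 2·4/7 = 129/91 > 1 (supercritical), so q < 1. The extinction probability is the smaller root: q = (2/13)/(4/7) = 7/26.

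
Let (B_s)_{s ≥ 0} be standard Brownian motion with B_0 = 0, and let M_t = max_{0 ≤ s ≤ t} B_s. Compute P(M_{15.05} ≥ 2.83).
P(M_{15.05} ≥ 2.83) = 2·P(B_{15.05} ≥ 2.83) = 2(1 − Φ(2.83/√15.05)) ≈ 0.4657

By the reflection principle for Brownian motion, P(M_t ≥ a) = 2 · P(B_t ≥ a) for a ≥ 0. Since B_t ~ N(0, t), P(B_t ≥ 2.83) = 1 − Φ(2.83/√t) = 1 − Φ(2.83/√15.05) = 1 − Φ(0.7295). So
  P(M_{15.05} ≥ 2.83) = 2(1 − Φ(0.7295)) ≈ 0.4657.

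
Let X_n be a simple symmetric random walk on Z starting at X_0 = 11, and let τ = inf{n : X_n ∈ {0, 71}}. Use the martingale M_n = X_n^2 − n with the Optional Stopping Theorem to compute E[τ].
E[τ] = 660

M_n = X_n^2 − n is a martingale (since E[X_{n+1}^2 | F_n] = X_n^2 + 1). By OST (τ has finite mean in a bounded region), E[M_τ] = E[M_0] = X_0^2 − 0 = 11^2 = 121. Also E[M_τ] = E[X_τ^2] − E[τ]. The walk exits at 0 or 71, with P(hit 71 first) = 11/71, so E[X_τ^2] = 71^2 · 11/71 + 0 = 781. Thus E[τ] = E[X_τ^2] − E[M_τ] = 781 − 121 = 660 = 11(71 − 11) = 660.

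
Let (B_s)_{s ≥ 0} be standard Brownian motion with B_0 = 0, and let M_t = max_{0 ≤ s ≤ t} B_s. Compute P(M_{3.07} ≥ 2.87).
P(M_{3.07} ≥ 2.87) = 2·P(B_{3.07} ≥ 2.87) = 2(1 − Φ(2.87/√3.07)) ≈ 0.1014

By the reflection principle for Brownian motion, P(M_t ≥ a) = 2 · P(B_t ≥ a) for a ≥ 0. Since B_t ~ N(0, t), P(B_t ≥ 2.87) = 1 − Φ(2.87/√t) = 1 − Φ(2.87/√3.07) = 1 − Φ(1.6380). So
  P(M_{3.07} ≥ 2.87) = 2(1 − Φ(1.6380)) ≈ 0.1014.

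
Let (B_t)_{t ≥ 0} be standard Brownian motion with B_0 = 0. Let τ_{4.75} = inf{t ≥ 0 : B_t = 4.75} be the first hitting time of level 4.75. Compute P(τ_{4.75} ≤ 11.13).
P(τ_{4.75} ≤ 11.13) = 2(1 − Φ(4.75/√11.13)) = 2(1 − Φ(1.4238)) ≈ 0.1545

By the reflection principle for standard BM, P(τ_b ≤ t) = 2 · P(B_t ≥ b). Since B_t ~ N(0, t), P(B_t ≥ 4.75) = 1 − Φ(4.75/√t) = 1 − Φ(4.75/√11.13) = 1 − Φ(1.4238) ≈ 0.07725. Doubling: P(τ_{4.75} ≤ 11.13) ≈ 2 · 0.07725 = 0.15450 ≈ 0.1545.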